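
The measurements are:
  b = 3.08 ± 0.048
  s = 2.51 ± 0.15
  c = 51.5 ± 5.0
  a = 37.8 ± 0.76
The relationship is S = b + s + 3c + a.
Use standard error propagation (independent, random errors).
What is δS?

Each term contributes (cᵢ δxᵢ)² to (δS)²:
  (δb)² = 0.00230;  (δs)² = 0.0225;  (3·δc)² = 225;  (δa)² = 0.578
δS = √(226) = 15.0

15.0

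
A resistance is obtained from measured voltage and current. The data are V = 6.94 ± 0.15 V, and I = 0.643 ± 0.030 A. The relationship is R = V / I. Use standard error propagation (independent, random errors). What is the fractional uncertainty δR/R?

0.0514

Products/powers → add relative errors in quadrature, weighted by exponent:
  (1·δV/V)² = (1×0.0216)² = 0.000467;  (-1·δI/I)² = (-1×0.0467)² = 0.00218
δR/R = √(0.00264) = 0.0514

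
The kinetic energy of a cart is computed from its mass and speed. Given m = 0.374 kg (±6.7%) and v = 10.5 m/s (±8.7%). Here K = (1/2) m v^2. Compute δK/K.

Since K is a product/quotient, work with relative uncertainties:
  (1·δm/m)² = (1×0.0670)² = 0.00449;  (2·δv/v)² = (2×0.0870)² = 0.0303
δK/K = √(0.0348) = 0.186

0.186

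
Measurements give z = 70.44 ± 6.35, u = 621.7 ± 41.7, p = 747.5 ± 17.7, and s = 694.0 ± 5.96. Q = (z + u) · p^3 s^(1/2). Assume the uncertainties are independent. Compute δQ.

Let w = z + u = 692.1. δw = √(δz² + δu²) = √(40.3 + 1740) = 42.2, so δw/w = 0.0609.
Q is then a monomial in w, p, s:
δQ/Q = √((δw/w)² + (3·δp/p)² + (½·δs/s)²) = √(0.00371 + 0.00505 + 1.84e-05) = 0.0937
Q = 7.616e+12, so δQ = 0.0937 × 7.616e+12 = 7.14e+11.

7.14e+11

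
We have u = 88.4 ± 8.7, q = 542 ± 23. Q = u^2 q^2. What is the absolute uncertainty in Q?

4.92e+08

Since Q is a product/quotient, work with relative uncertainties:
  (2·δu/u)² = (2×0.0984)² = 0.0387;  (2·δq/q)² = (2×0.0424)² = 0.00720
δQ/Q = √(0.0459) = 0.214
Q = 2.3e+09, so δQ = 0.214 × 2.3e+09 = 4.92e+08.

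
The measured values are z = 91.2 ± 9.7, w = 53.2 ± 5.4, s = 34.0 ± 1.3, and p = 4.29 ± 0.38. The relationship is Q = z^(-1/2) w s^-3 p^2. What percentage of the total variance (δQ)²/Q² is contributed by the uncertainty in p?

(δQ/Q)² = (−½·δz/z)² + (1·δw/w)² + (-3·δs/s)² + (2·δp/p)²
  z term: (-0.5×0.106)² = 0.00283
  w term: (1×0.102)² = 0.0103
  s term: (-3×0.0382)² = 0.0132
  p term: (2×0.0886)² = 0.0314
Total = 0.0577. Share from p = 0.0314/0.0577 = 0.544.

54.4%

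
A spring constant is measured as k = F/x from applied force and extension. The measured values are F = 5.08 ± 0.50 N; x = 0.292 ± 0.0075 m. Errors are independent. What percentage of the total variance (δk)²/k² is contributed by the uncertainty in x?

(δk/k)² = (1·δF/F)² + (-1·δx/x)²
  F term: (1×0.0984)² = 0.00969
  x term: (-1×0.0257)² = 0.000660
Total = 0.0103. Share from x = 0.000660/0.0103 = 0.0638.

6.38%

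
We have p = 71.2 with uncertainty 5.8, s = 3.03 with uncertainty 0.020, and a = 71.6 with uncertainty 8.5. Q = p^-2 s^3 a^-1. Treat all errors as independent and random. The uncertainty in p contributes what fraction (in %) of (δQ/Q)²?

(δQ/Q)² = (-2·δp/p)² + (3·δs/s)² + (-1·δa/a)²
  p term: (-2×0.0815)² = 0.0265
  s term: (3×0.00660)² = 0.000392
  a term: (-1×0.119)² = 0.0141
Total = 0.0410. Share from p = 0.0265/0.0410 = 0.647.

64.7%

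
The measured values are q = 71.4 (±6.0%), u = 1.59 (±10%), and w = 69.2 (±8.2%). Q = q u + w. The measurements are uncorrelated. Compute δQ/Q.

0.0788

Let p = q·u = 114. δp/p = √((1·δq/q)² + (1·δu/u)²) = √(0.00360 + 0.0100) = 0.117, so δp = 13.2.
Q = p + w: δQ = √(δp² + δw²) = √(175 + 32.2) = 14.4
Q = 183, so δQ/Q = 14.4/183 = 0.0788.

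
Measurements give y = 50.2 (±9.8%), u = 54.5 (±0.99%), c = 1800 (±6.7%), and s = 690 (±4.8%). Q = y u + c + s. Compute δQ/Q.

Let p = y·u = 2740. δp/p = √((1·δy/y)² + (1·δu/u)²) = √(0.00960 + 9.8e-05) = 0.0985, so δp = 269.
Q = p + c + s: δQ = √(δp² + δc² + δs²) = √(72600 + 14500 + 1100) = 297
Q = 5230, so δQ/Q = 297/5230 = 0.0568.

0.0568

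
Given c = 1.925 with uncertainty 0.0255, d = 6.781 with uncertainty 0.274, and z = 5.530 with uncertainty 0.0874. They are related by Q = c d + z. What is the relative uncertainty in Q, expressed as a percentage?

3.02%

Let p = c·d = 13.05. δp/p = √((1·δc/c)² + (1·δd/d)²) = √(0.000175 + 0.00163) = 0.0425, so δp = 0.555.
Q = p + z: δQ = √(δp² + δz²) = √(0.308 + 0.00764) = 0.562
Q = 18.58, so δQ/Q = 0.562/18.58 = 0.0302.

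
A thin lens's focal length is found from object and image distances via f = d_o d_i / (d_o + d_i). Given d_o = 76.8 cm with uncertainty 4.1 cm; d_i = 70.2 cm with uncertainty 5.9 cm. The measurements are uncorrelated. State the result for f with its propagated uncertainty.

36.7 ± 1.86 cm

∂f/∂d_o = (d_i/(d_o+d_i))² = 0.228;  ∂f/∂d_i = (d_o/(d_o+d_i))² = 0.273
δf = √((∂f/∂d_o · δd_o)² + (∂f/∂d_i · δd_i)²) = √(0.874 + 2.59) = 1.86 cm
f = 36.7 cm.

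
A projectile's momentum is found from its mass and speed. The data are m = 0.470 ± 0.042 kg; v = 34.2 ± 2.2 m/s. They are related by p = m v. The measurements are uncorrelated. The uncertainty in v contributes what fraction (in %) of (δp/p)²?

34.1%

(δp/p)² = (1·δm/m)² + (1·δv/v)²
  m term: (1×0.0894)² = 0.00799
  v term: (1×0.0643)² = 0.00414
Total = 0.0121. Share from v = 0.00414/0.0121 = 0.341.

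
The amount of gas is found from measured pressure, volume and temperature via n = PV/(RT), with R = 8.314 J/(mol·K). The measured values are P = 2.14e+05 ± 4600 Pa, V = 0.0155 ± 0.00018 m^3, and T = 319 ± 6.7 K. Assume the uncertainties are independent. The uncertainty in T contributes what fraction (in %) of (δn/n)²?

(δn/n)² = (1·δP/P)² + (1·δV/V)² + (-1·δT/T)²
  P term: (1×0.0215)² = 0.000462
  V term: (1×0.0116)² = 0.000135
  T term: (-1×0.0210)² = 0.000441
Total = 0.00104. Share from T = 0.000441/0.00104 = 0.425.

42.5%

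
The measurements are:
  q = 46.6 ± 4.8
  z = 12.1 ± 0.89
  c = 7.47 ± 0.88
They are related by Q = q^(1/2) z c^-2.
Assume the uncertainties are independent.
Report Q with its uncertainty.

Q is a product of powers, so relative uncertainties combine in quadrature:
  (½·δq/q)² = (0.5×0.103)² = 0.00265;  (1·δz/z)² = (1×0.0736)² = 0.00541;  (-2·δc/c)² = (-2×0.118)² = 0.0555
δQ/Q = √(0.0636) = 0.252
Q = 1.48, so δQ = 0.252 × 1.48 = 0.373.

1.48 ± 0.373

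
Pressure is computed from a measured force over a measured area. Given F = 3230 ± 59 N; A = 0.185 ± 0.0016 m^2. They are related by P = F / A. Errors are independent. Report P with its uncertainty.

17500 ± 353 Pa

Since P is a product/quotient, work with relative uncertainties:
  (1·δF/F)² = (1×0.0183)² = 0.000334;  (-1·δA/A)² = (-1×0.00865)² = 7.48e-05
δP/P = √(0.000408) = 0.0202
P = 17500 Pa, so δP = 0.0202 × 17500 = 353 Pa.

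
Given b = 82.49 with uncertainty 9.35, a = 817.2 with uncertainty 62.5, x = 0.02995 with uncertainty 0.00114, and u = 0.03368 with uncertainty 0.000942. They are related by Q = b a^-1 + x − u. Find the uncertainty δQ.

Let p = b·a^-1 = 0.1009. δp/p = √((1·δb/b)² + (-1·δa/a)²) = √(0.0128 + 0.00585) = 0.137, so δp = 0.0138.
Q = p + x − u: δQ = √(δp² + δx² + δu²) = √(0.000191 + 1.3e-06 + 8.87e-07) = 0.0139

0.0139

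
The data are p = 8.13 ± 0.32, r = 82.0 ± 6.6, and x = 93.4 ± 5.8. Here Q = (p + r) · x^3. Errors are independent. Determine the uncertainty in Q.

Let u = p + r = 90.1. δu = √(δp² + δr²) = √(0.102 + 43.6) = 6.61, so δu/u = 0.0733.
Q is then a monomial in u, x:
δQ/Q = √((δu/u)² + (3·δx/x)²) = √(0.00537 + 0.0347) = 0.200
Q = 7.34e+07, so δQ = 0.200 × 7.34e+07 = 1.47e+07.

1.47e+07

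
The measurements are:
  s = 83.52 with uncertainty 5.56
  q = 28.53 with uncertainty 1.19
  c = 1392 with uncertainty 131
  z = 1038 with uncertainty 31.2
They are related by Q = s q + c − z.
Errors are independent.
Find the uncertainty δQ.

Let p = s·q = 2383. δp/p = √((1·δs/s)² + (1·δq/q)²) = √(0.00443 + 0.00174) = 0.0786, so δp = 187.
Q = p + c − z: δQ = √(δp² + δc² + δz²) = √(35000 + 17200 + 973) = 231

231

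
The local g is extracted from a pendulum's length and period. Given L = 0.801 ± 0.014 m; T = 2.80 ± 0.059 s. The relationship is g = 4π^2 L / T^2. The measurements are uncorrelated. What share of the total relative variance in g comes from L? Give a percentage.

14.7%

(δg/g)² = (1·δL/L)² + (-2·δT/T)²
  L term: (1×0.0175)² = 0.000305
  T term: (-2×0.0211)² = 0.00178
Total = 0.00208. Share from L = 0.000305/0.00208 = 0.147.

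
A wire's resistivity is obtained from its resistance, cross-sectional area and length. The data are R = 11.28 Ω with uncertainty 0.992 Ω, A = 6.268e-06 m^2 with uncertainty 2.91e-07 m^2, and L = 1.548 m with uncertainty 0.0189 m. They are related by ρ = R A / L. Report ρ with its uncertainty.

Each factor contributes (exponent × relative error)² to (δρ/ρ)²:
  (1·δR/R)² = (1×0.0879)² = 0.00773;  (1·δA/A)² = (1×0.0464)² = 0.00216;  (-1·δL/L)² = (-1×0.0122)² = 0.000149
δρ/ρ = √(0.0100) = 0.100
ρ = 4.567e-05 Ω·m, so δρ = 0.100 × 4.567e-05 = 4.58e-06 Ω·m.

(4.567 ± 0.458) × 10^-5 Ω·m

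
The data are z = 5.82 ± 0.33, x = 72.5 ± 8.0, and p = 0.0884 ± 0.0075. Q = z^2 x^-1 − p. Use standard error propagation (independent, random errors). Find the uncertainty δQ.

Let w = z^2·x^-1 = 0.467. δw/w = √((2·δz/z)² + (-1·δx/x)²) = √(0.0129 + 0.0122) = 0.158, so δw = 0.0739.
Q = w − p: δQ = √(δw² + δp²) = √(0.00546 + 5.62e-05) = 0.0743

0.0743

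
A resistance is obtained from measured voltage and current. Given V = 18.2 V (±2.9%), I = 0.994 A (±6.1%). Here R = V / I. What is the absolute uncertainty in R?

Each factor contributes (exponent × relative error)² to (δR/R)²:
  (1·δV/V)² = (1×0.0290)² = 0.000841;  (-1·δI/I)² = (-1×0.0610)² = 0.00372
δR/R = √(0.00456) = 0.0675
R = 18.3 Ω, so δR = 0.0675 × 18.3 = 1.24 Ω.

1.24 Ω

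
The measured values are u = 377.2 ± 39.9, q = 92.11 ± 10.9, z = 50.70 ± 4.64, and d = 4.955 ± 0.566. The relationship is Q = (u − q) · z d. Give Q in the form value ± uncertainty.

Let w = u − q = 285.1. δw = √(δu² + δq²) = √(1590 + 119) = 41.4, so δw/w = 0.145.
Q is then a monomial in w, z, d:
δQ/Q = √((δw/w)² + (1·δz/z)² + (1·δd/d)²) = √(0.0210 + 0.00838 + 0.0130) = 0.206
Q = 71620, so δQ = 0.206 × 71620 = 14800.

71620 ± 14800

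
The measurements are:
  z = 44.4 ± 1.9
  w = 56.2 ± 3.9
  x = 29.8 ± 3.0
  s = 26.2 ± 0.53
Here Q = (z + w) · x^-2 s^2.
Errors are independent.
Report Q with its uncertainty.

77.8 ± 16.3

Let u = z + w = 101. δu = √(δz² + δw²) = √(3.61 + 15.2) = 4.34, so δu/u = 0.0431.
Q is then a monomial in u, x, s:
δQ/Q = √((δu/u)² + (-2·δx/x)² + (2·δs/s)²) = √(0.00186 + 0.0405 + 0.00164) = 0.210
Q = 77.8, so δQ = 0.210 × 77.8 = 16.3.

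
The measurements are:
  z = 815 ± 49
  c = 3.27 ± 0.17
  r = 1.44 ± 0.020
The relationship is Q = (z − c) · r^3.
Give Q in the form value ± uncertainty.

2420 ± 178

Let u = z − c = 812. δu = √(δz² + δc²) = √(2400 + 0.0289) = 49.0, so δu/u = 0.0604.
Q is then a monomial in u, r:
δQ/Q = √((δu/u)² + (3·δr/r)²) = √(0.00364 + 0.00174) = 0.0733
Q = 2420, so δQ = 0.0733 × 2420 = 178.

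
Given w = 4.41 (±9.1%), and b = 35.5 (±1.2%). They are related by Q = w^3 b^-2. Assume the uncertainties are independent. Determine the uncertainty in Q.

0.0187

Relative error in a monomial: (δQ/Q)² = Σ (nᵢ · δxᵢ/xᵢ)².
  (3·δw/w)² = (3×0.0910)² = 0.0745;  (-2·δb/b)² = (-2×0.0120)² = 0.000576
δQ/Q = √(0.0751) = 0.274
Q = 0.0681, so δQ = 0.274 × 0.0681 = 0.0187.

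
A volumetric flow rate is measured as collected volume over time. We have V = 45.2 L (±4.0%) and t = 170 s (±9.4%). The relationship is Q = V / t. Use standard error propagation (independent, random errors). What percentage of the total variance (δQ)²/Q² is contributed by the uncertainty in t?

(δQ/Q)² = (1·δV/V)² + (-1·δt/t)²
  V term: (1×0.0400)² = 0.00160
  t term: (-1×0.0940)² = 0.00884
Total = 0.0104. Share from t = 0.00884/0.0104 = 0.847.

84.7%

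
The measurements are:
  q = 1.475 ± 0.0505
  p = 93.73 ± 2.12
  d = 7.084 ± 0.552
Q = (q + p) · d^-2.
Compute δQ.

0.299

Let u = q + p = 95.20. δu = √(δq² + δp²) = √(0.00255 + 4.49) = 2.12, so δu/u = 0.0223.
Q is then a monomial in u, d:
δQ/Q = √((δu/u)² + (-2·δd/d)²) = √(0.000496 + 0.0243) = 0.157
Q = 1.897, so δQ = 0.157 × 1.897 = 0.299.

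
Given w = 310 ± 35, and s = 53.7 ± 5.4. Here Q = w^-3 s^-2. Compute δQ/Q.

0.394

For a monomial Q ∝ w^-3, s^-2, fractional errors add in quadrature:
  (-3·δw/w)² = (-3×0.113)² = 0.115;  (-2·δs/s)² = (-2×0.101)² = 0.0404
δQ/Q = √(0.155) = 0.394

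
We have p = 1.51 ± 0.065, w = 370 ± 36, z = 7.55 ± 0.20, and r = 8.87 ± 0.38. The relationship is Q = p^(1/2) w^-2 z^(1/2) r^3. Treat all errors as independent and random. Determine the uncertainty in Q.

Products/powers → add relative errors in quadrature, weighted by exponent:
  (½·δp/p)² = (0.5×0.0430)² = 0.000463;  (-2·δw/w)² = (-2×0.0973)² = 0.0379;  (½·δz/z)² = (0.5×0.0265)² = 0.000175;  (3·δr/r)² = (3×0.0428)² = 0.0165
δQ/Q = √(0.0550) = 0.235
Q = 0.0172, so δQ = 0.235 × 0.0172 = 0.00404.

0.00404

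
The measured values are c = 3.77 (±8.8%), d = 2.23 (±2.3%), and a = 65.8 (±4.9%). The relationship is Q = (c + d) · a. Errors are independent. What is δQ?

29.4

Let u = c + d = 6.00. δu = √(δc² + δd²) = √(0.110 + 0.00263) = 0.336, so δu/u = 0.0560.
Q is then a monomial in u, a:
δQ/Q = √((δu/u)² + (1·δa/a)²) = √(0.00313 + 0.00240) = 0.0744
Q = 395, so δQ = 0.0744 × 395 = 29.4.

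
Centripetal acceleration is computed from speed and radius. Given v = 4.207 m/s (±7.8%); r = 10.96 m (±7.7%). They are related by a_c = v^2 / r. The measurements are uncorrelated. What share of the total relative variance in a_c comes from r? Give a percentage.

(δa_c/a_c)² = (2·δv/v)² + (-1·δr/r)²
  v term: (2×0.0780)² = 0.0243
  r term: (-1×0.0770)² = 0.00593
Total = 0.0303. Share from r = 0.00593/0.0303 = 0.196.

19.6%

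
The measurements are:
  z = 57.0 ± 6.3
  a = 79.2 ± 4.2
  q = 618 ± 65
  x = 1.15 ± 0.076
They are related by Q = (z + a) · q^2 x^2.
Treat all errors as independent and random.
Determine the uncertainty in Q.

1.75e+07

Let u = z + a = 136. δu = √(δz² + δa²) = √(39.7 + 17.6) = 7.57, so δu/u = 0.0556.
Q is then a monomial in u, q, x:
δQ/Q = √((δu/u)² + (2·δq/q)² + (2·δx/x)²) = √(0.00309 + 0.0442 + 0.0175) = 0.255
Q = 6.88e+07, so δQ = 0.255 × 6.88e+07 = 1.75e+07.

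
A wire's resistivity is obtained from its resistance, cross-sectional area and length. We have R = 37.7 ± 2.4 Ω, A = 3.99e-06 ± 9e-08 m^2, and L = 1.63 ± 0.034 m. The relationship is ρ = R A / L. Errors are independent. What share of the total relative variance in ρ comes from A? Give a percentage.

10.2%

(δρ/ρ)² = (1·δR/R)² + (1·δA/A)² + (-1·δL/L)²
  R term: (1×0.0637)² = 0.00405
  A term: (1×0.0226)² = 0.000509
  L term: (-1×0.0209)² = 0.000435
Total = 0.00500. Share from A = 0.000509/0.00500 = 0.102.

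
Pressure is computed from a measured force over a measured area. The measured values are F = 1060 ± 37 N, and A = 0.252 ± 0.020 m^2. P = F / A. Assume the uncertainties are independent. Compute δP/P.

0.0867

Since P is a product/quotient, work with relative uncertainties:
  (1·δF/F)² = (1×0.0349)² = 0.00122;  (-1·δA/A)² = (-1×0.0794)² = 0.00630
δP/P = √(0.00752) = 0.0867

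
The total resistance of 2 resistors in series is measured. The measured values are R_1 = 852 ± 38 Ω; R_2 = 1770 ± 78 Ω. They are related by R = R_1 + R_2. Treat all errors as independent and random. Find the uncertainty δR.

86.8 Ω

R is a linear combination, so absolute uncertainties add in quadrature:
  (δR_1)² = 1440;  (δR_2)² = 6080
δR = √(7530) = 86.8 Ω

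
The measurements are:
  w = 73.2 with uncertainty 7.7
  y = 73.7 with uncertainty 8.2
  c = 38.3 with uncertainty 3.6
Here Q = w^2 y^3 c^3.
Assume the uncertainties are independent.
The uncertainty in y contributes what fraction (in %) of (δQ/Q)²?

(δQ/Q)² = (2·δw/w)² + (3·δy/y)² + (3·δc/c)²
  w term: (2×0.105)² = 0.0443
  y term: (3×0.111)² = 0.111
  c term: (3×0.0940)² = 0.0795
Total = 0.235. Share from y = 0.111/0.235 = 0.474.

47.4%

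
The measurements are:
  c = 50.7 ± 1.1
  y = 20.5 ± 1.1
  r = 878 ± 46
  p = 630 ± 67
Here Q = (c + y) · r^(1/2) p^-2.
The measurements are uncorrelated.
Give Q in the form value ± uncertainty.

0.00532 ± 0.00115

Let u = c + y = 71.2. δu = √(δc² + δy²) = √(1.21 + 1.21) = 1.56, so δu/u = 0.0218.
Q is then a monomial in u, r, p:
δQ/Q = √((δu/u)² + (½·δr/r)² + (-2·δp/p)²) = √(0.000477 + 0.000686 + 0.0452) = 0.215
Q = 0.00532, so δQ = 0.215 × 0.00532 = 0.00115.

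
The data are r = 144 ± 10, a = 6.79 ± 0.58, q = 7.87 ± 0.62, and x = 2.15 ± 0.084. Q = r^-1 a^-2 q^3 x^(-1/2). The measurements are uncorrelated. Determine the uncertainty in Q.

For a monomial Q ∝ r^-1, a^-2, q^3, x^(-1/2), fractional errors add in quadrature:
  (-1·δr/r)² = (-1×0.0694)² = 0.00482;  (-2·δa/a)² = (-2×0.0854)² = 0.0292;  (3·δq/q)² = (3×0.0788)² = 0.0559;  (−½·δx/x)² = (-0.5×0.0391)² = 0.000382
δQ/Q = √(0.0902) = 0.300
Q = 0.0501, so δQ = 0.300 × 0.0501 = 0.0150.

0.0150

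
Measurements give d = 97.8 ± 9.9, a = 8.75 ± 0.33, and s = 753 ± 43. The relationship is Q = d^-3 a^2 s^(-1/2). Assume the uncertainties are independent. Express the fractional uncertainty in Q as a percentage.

For a monomial Q ∝ d^-3, a^2, s^(-1/2), fractional errors add in quadrature:
  (-3·δd/d)² = (-3×0.101)² = 0.0922;  (2·δa/a)² = (2×0.0377)² = 0.00569;  (−½·δs/s)² = (-0.5×0.0571)² = 0.000815
δQ/Q = √(0.0987) = 0.314

31.4%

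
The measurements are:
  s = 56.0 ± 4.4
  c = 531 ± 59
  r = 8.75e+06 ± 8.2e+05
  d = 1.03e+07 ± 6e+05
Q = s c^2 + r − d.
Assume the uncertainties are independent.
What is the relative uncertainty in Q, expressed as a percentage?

Let p = s·c^2 = 1.58e+07. δp/p = √((1·δs/s)² + (2·δc/c)²) = √(0.00617 + 0.0494) = 0.236, so δp = 3.72e+06.
Q = p + r − d: δQ = √(δp² + δr² + δd²) = √(1.39e+13 + 6.72e+11 + 3.6e+11) = 3.86e+06
Q = 1.42e+07, so δQ/Q = 3.86e+06/1.42e+07 = 0.271.

27.1%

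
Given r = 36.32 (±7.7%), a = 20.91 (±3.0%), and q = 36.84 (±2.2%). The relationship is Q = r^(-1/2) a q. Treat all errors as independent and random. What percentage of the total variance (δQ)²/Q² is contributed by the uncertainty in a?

31.4%

(δQ/Q)² = (−½·δr/r)² + (1·δa/a)² + (1·δq/q)²
  r term: (-0.5×0.0770)² = 0.00148
  a term: (1×0.0300)² = 0.000900
  q term: (1×0.0220)² = 0.000484
Total = 0.00287. Share from a = 0.000900/0.00287 = 0.314.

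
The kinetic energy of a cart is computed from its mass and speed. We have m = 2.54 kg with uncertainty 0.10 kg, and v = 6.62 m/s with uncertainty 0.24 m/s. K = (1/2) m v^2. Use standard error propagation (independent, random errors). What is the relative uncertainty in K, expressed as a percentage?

For a monomial K ∝ m, v^2, fractional errors add in quadrature:
  (1·δm/m)² = (1×0.0394)² = 0.00155;  (2·δv/v)² = (2×0.0363)² = 0.00526
δK/K = √(0.00681) = 0.0825

8.25%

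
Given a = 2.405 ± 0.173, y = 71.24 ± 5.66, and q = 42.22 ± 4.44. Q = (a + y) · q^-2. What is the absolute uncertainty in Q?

0.00925

Let u = a + y = 73.64. δu = √(δa² + δy²) = √(0.0299 + 32.0) = 5.66, so δu/u = 0.0769.
Q is then a monomial in u, q:
δQ/Q = √((δu/u)² + (-2·δq/q)²) = √(0.00591 + 0.0442) = 0.224
Q = 0.04131, so δQ = 0.224 × 0.04131 = 0.00925.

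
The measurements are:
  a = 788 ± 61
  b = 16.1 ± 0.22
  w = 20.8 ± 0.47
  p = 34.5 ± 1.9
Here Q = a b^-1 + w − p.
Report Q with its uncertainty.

35.2 ± 4.32

Let h = a·b^-1 = 48.9. δh/h = √((1·δa/a)² + (-1·δb/b)²) = √(0.00599 + 0.000187) = 0.0786, so δh = 3.85.
Q = h + w − p: δQ = √(δh² + δw² + δp²) = √(14.8 + 0.221 + 3.61) = 4.32
Q = 35.2.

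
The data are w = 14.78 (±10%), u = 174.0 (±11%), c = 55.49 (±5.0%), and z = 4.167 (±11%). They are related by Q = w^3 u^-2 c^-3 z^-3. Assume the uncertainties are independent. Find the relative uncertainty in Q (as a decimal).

Products/powers → add relative errors in quadrature, weighted by exponent:
  (3·δw/w)² = (3×0.100)² = 0.0900;  (-2·δu/u)² = (-2×0.110)² = 0.0484;  (-3·δc/c)² = (-3×0.0500)² = 0.0225;  (-3·δz/z)² = (-3×0.110)² = 0.109
δQ/Q = √(0.270) = 0.519

0.519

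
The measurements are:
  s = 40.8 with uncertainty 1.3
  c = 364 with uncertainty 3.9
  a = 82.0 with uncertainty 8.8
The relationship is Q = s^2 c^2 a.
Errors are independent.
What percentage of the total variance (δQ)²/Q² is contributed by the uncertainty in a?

(δQ/Q)² = (2·δs/s)² + (2·δc/c)² + (1·δa/a)²
  s term: (2×0.0319)² = 0.00406
  c term: (2×0.0107)² = 0.000459
  a term: (1×0.107)² = 0.0115
Total = 0.0160. Share from a = 0.0115/0.0160 = 0.718.

71.8%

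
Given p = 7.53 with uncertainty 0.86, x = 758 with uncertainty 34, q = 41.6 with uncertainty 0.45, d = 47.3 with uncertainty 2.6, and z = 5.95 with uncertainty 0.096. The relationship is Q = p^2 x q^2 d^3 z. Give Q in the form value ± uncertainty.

Q is a product of powers, so relative uncertainties combine in quadrature:
  (2·δp/p)² = (2×0.114)² = 0.0522;  (1·δx/x)² = (1×0.0449)² = 0.00201;  (2·δq/q)² = (2×0.0108)² = 0.000468;  (3·δd/d)² = (3×0.0550)² = 0.0272;  (1·δz/z)² = (1×0.0161)² = 0.000260
δQ/Q = √(0.0821) = 0.287
Q = 4.68e+13, so δQ = 0.287 × 4.68e+13 = 1.34e+13.

(4.68 ± 1.34) × 10^13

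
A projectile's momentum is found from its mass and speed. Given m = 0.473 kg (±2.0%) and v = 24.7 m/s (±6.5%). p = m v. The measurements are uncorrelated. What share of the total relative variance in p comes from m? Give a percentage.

8.65%

(δp/p)² = (1·δm/m)² + (1·δv/v)²
  m term: (1×0.0200)² = 0.000400
  v term: (1×0.0650)² = 0.00423
Total = 0.00463. Share from m = 0.000400/0.00463 = 0.0865.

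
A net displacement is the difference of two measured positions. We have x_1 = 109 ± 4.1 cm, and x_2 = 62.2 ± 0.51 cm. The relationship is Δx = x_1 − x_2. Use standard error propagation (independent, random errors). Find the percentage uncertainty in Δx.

Each term contributes (cᵢ δxᵢ)² to (δΔx)²:
  (δx_1)² = 16.8;  (δx_2)² = 0.260
δΔx = √(17.1) = 4.13 cm
Δx = 46.8 cm, so δΔx/Δx = 4.13/46.8 = 0.0883.

8.83%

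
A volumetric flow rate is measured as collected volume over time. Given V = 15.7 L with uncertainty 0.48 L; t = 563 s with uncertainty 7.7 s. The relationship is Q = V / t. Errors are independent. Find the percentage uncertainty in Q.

Since Q is a product/quotient, work with relative uncertainties:
  (1·δV/V)² = (1×0.0306)² = 0.000935;  (-1·δt/t)² = (-1×0.0137)² = 0.000187
δQ/Q = √(0.00112) = 0.0335

3.35%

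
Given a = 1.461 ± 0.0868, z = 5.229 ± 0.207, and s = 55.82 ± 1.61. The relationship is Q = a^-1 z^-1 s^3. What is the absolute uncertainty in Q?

Since Q is a product/quotient, work with relative uncertainties:
  (-1·δa/a)² = (-1×0.0594)² = 0.00353;  (-1·δz/z)² = (-1×0.0396)² = 0.00157;  (3·δs/s)² = (3×0.0288)² = 0.00749
δQ/Q = √(0.0126) = 0.112
Q = 22770, so δQ = 0.112 × 22770 = 2550.

2550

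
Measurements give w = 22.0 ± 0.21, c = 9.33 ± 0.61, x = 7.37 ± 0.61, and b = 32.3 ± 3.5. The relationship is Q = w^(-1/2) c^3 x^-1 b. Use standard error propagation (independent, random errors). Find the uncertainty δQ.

For a monomial Q ∝ w^(-1/2), c^3, x^-1, b, fractional errors add in quadrature:
  (−½·δw/w)² = (-0.5×0.00955)² = 2.28e-05;  (3·δc/c)² = (3×0.0654)² = 0.0385;  (-1·δx/x)² = (-1×0.0828)² = 0.00685;  (1·δb/b)² = (1×0.108)² = 0.0117
δQ/Q = √(0.0571) = 0.239
Q = 759, so δQ = 0.239 × 759 = 181.

181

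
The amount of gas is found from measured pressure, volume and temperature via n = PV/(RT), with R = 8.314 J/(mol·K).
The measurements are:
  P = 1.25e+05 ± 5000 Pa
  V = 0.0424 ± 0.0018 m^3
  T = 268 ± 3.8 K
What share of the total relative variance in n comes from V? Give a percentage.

50.0%

(δn/n)² = (1·δP/P)² + (1·δV/V)² + (-1·δT/T)²
  P term: (1×0.0400)² = 0.00160
  V term: (1×0.0425)² = 0.00180
  T term: (-1×0.0142)² = 0.000201
Total = 0.00360. Share from V = 0.00180/0.00360 = 0.500.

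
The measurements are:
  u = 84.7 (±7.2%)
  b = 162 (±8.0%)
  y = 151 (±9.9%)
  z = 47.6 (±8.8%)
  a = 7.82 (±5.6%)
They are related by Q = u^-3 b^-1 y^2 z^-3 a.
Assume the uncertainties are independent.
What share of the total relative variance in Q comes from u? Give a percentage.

28.3%

(δQ/Q)² = (-3·δu/u)² + (-1·δb/b)² + (2·δy/y)² + (-3·δz/z)² + (1·δa/a)²
  u term: (-3×0.0720)² = 0.0467
  b term: (-1×0.0800)² = 0.00640
  y term: (2×0.0990)² = 0.0392
  z term: (-3×0.0880)² = 0.0697
  a term: (1×0.0560)² = 0.00314
Total = 0.165. Share from u = 0.0467/0.165 = 0.283.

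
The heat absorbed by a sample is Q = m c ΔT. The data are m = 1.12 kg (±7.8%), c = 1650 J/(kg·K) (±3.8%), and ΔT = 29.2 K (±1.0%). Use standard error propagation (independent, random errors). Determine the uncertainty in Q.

4710 J

Q is a product of powers, so relative uncertainties combine in quadrature:
  (1·δm/m)² = (1×0.0780)² = 0.00608;  (1·δc/c)² = (1×0.0380)² = 0.00144;  (1·δΔT/ΔT)² = (1×0.0100)² = 0.000100
δQ/Q = √(0.00763) = 0.0873
Q = 54000 J, so δQ = 0.0873 × 54000 = 4710 J.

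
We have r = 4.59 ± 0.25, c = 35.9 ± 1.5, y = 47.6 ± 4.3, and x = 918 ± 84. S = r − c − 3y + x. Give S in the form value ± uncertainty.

Absolute uncertainties add in quadrature for a linear combination:
  (δr)² = 0.0625;  (δc)² = 2.25;  (3·δy)² = 166;  (δx)² = 7060
δS = √(7220) = 85.0
S = 744.

744 ± 85.0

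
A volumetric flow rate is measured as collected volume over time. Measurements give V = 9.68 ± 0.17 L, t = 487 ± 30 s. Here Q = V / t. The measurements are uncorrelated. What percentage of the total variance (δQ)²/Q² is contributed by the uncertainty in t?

(δQ/Q)² = (1·δV/V)² + (-1·δt/t)²
  V term: (1×0.0176)² = 0.000308
  t term: (-1×0.0616)² = 0.00379
Total = 0.00410. Share from t = 0.00379/0.00410 = 0.925.

92.5%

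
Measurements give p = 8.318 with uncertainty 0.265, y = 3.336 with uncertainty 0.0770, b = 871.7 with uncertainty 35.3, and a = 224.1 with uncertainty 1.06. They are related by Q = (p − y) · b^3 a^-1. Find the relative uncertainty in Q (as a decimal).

Let u = p − y = 4.982. δu = √(δp² + δy²) = √(0.0702 + 0.00593) = 0.276, so δu/u = 0.0554.
Q is then a monomial in u, b, a:
δQ/Q = √((δu/u)² + (3·δb/b)² + (-1·δa/a)²) = √(0.00307 + 0.0148 + 2.24e-05) = 0.134

0.134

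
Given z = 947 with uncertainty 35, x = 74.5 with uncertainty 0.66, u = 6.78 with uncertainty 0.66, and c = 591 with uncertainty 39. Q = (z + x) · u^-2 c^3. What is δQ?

Let w = z + x = 1020. δw = √(δz² + δx²) = √(1220 + 0.436) = 35.0, so δw/w = 0.0343.
Q is then a monomial in w, u, c:
δQ/Q = √((δw/w)² + (-2·δu/u)² + (3·δc/c)²) = √(0.00117 + 0.0379 + 0.0392) = 0.280
Q = 4.59e+09, so δQ = 0.280 × 4.59e+09 = 1.28e+09.

1.28e+09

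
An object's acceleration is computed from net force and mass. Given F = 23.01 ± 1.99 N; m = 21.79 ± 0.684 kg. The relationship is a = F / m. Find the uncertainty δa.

0.0972 m/s^2

a is a product of powers, so relative uncertainties combine in quadrature:
  (1·δF/F)² = (1×0.0865)² = 0.00748;  (-1·δm/m)² = (-1×0.0314)² = 0.000985
δa/a = √(0.00846) = 0.0920
a = 1.056 m/s^2, so δa = 0.0920 × 1.056 = 0.0972 m/s^2.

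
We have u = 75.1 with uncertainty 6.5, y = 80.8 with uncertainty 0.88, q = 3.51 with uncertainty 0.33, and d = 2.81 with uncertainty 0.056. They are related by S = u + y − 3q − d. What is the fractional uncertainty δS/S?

Absolute uncertainties add in quadrature for a linear combination:
  (δu)² = 42.2;  (δy)² = 0.774;  (3·δq)² = 0.980;  (δd)² = 0.00314
δS = √(44.0) = 6.63
S = 143, so δS/S = 6.63/143 = 0.0465.

0.0465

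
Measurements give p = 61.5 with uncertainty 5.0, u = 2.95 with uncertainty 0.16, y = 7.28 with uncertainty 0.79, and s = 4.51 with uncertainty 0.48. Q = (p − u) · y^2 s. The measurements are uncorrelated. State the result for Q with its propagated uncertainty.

Let w = p − u = 58.5. δw = √(δp² + δu²) = √(25.0 + 0.0256) = 5.00, so δw/w = 0.0854.
Q is then a monomial in w, y, s:
δQ/Q = √((δw/w)² + (2·δy/y)² + (1·δs/s)²) = √(0.00730 + 0.0471 + 0.0113) = 0.256
Q = 14000, so δQ = 0.256 × 14000 = 3590.

14000 ± 3590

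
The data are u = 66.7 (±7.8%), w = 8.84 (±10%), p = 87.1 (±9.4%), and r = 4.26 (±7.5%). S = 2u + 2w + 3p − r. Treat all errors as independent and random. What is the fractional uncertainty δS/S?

0.0655

Absolute uncertainties add in quadrature for a linear combination:
  (2·δu)² = 108;  (2·δw)² = 3.13;  (3·δp)² = 603;  (δr)² = 0.102
δS = √(715) = 26.7
S = 408, so δS/S = 26.7/408 = 0.0655.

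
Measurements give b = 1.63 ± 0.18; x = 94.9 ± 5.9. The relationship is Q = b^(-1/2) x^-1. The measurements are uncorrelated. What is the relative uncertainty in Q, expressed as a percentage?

Products/powers → add relative errors in quadrature, weighted by exponent:
  (−½·δb/b)² = (-0.5×0.110)² = 0.00305;  (-1·δx/x)² = (-1×0.0622)² = 0.00387
δQ/Q = √(0.00691) = 0.0831

8.31%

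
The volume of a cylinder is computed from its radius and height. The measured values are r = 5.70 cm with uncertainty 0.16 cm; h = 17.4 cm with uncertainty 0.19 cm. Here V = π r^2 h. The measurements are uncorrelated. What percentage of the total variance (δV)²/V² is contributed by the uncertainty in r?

96.4%

(δV/V)² = (2·δr/r)² + (1·δh/h)²
  r term: (2×0.0281)² = 0.00315
  h term: (1×0.0109)² = 0.000119
Total = 0.00327. Share from r = 0.00315/0.00327 = 0.964.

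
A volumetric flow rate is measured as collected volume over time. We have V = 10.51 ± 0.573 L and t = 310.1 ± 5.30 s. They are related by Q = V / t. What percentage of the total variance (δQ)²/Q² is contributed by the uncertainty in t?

(δQ/Q)² = (1·δV/V)² + (-1·δt/t)²
  V term: (1×0.0545)² = 0.00297
  t term: (-1×0.0171)² = 0.000292
Total = 0.00326. Share from t = 0.000292/0.00326 = 0.0895.

8.95%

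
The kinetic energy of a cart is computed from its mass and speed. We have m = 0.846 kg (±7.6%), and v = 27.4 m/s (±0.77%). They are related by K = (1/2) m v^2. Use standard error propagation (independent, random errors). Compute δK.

For a monomial K ∝ m, v^2, fractional errors add in quadrature:
  (1·δm/m)² = (1×0.0760)² = 0.00578;  (2·δv/v)² = (2×0.00770)² = 0.000237
δK/K = √(0.00601) = 0.0775
K = 318 J, so δK = 0.0775 × 318 = 24.6 J.

24.6 J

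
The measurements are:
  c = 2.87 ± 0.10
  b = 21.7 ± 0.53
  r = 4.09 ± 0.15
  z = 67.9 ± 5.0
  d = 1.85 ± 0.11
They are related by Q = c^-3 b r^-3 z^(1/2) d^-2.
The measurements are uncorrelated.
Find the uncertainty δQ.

0.00639

Q is a product of powers, so relative uncertainties combine in quadrature:
  (-3·δc/c)² = (-3×0.0348)² = 0.0109;  (1·δb/b)² = (1×0.0244)² = 0.000597;  (-3·δr/r)² = (-3×0.0367)² = 0.0121;  (½·δz/z)² = (0.5×0.0736)² = 0.00136;  (-2·δd/d)² = (-2×0.0595)² = 0.0141
δQ/Q = √(0.0391) = 0.198
Q = 0.0323, so δQ = 0.198 × 0.0323 = 0.00639.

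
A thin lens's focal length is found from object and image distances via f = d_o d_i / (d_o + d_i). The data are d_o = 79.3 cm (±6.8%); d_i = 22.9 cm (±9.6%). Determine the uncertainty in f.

1.35 cm

∂f/∂d_o = (d_i/(d_o+d_i))² = 0.0502;  ∂f/∂d_i = (d_o/(d_o+d_i))² = 0.602
δf = √((∂f/∂d_o · δd_o)² + (∂f/∂d_i · δd_i)²) = √(0.0733 + 1.75) = 1.35 cm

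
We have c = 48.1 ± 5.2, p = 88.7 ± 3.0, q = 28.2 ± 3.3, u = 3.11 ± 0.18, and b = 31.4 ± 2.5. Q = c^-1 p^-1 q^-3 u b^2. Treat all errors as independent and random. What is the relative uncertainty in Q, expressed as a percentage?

For a monomial Q ∝ c^-1, p^-1, q^-3, u, b^2, fractional errors add in quadrature:
  (-1·δc/c)² = (-1×0.108)² = 0.0117;  (-1·δp/p)² = (-1×0.0338)² = 0.00114;  (-3·δq/q)² = (-3×0.117)² = 0.123;  (1·δu/u)² = (1×0.0579)² = 0.00335;  (2·δb/b)² = (2×0.0796)² = 0.0254
δQ/Q = √(0.165) = 0.406

40.6%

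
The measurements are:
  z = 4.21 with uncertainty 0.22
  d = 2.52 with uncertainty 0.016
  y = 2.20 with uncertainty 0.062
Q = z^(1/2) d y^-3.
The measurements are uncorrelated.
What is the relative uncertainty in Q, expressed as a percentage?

8.87%

Q is a product of powers, so relative uncertainties combine in quadrature:
  (½·δz/z)² = (0.5×0.0523)² = 0.000683;  (1·δd/d)² = (1×0.00635)² = 4.03e-05;  (-3·δy/y)² = (-3×0.0282)² = 0.00715
δQ/Q = √(0.00787) = 0.0887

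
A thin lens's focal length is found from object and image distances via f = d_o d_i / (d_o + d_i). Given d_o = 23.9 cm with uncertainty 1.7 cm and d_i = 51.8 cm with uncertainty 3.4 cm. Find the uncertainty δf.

0.865 cm

∂f/∂d_o = (d_i/(d_o+d_i))² = 0.468;  ∂f/∂d_i = (d_o/(d_o+d_i))² = 0.0997
δf = √((∂f/∂d_o · δd_o)² + (∂f/∂d_i · δd_i)²) = √(0.634 + 0.115) = 0.865 cm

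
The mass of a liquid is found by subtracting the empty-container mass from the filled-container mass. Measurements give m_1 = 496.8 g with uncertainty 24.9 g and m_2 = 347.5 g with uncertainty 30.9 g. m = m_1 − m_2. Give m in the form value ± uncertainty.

149.3 ± 39.7 g

m is a linear combination, so absolute uncertainties add in quadrature:
  (δm_1)² = 620;  (δm_2)² = 955
δm = √(1570) = 39.7 g
m = 149.3 g.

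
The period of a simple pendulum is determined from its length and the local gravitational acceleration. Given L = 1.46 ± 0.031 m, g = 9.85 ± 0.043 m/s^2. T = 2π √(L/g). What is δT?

T is a product of powers, so relative uncertainties combine in quadrature:
  (½·δL/L)² = (0.5×0.0212)² = 0.000113;  (−½·δg/g)² = (-0.5×0.00437)² = 4.76e-06
δT/T = √(0.000117) = 0.0108
T = 2.42 s, so δT = 0.0108 × 2.42 = 0.0262 s.

0.0262 s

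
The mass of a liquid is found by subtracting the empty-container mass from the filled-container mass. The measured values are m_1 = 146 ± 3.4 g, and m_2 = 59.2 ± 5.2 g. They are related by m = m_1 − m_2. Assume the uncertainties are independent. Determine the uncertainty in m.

m is a linear combination, so absolute uncertainties add in quadrature:
  (δm_1)² = 11.6;  (δm_2)² = 27.0
δm = √(38.6) = 6.21 g

6.21 g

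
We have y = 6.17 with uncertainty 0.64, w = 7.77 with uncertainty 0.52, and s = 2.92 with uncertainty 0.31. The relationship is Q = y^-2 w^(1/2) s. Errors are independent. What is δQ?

0.0503

Relative error in a monomial: (δQ/Q)² = Σ (nᵢ · δxᵢ/xᵢ)².
  (-2·δy/y)² = (-2×0.104)² = 0.0430;  (½·δw/w)² = (0.5×0.0669)² = 0.00112;  (1·δs/s)² = (1×0.106)² = 0.0113
δQ/Q = √(0.0554) = 0.235
Q = 0.214, so δQ = 0.235 × 0.214 = 0.0503.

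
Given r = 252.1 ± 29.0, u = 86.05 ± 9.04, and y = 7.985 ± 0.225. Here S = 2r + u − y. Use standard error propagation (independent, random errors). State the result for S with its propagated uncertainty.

582.3 ± 58.7

Absolute uncertainties add in quadrature for a linear combination:
  (2·δr)² = 3360;  (δu)² = 81.7;  (δy)² = 0.0506
δS = √(3450) = 58.7
S = 582.3.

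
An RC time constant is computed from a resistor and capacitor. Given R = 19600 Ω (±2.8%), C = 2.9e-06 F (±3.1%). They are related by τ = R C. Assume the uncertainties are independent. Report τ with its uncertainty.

0.0568 ± 0.00237 s

Each factor contributes (exponent × relative error)² to (δτ/τ)²:
  (1·δR/R)² = (1×0.0280)² = 0.000784;  (1·δC/C)² = (1×0.0310)² = 0.000961
δτ/τ = √(0.00174) = 0.0418
τ = 0.0568 s, so δτ = 0.0418 × 0.0568 = 0.00237 s.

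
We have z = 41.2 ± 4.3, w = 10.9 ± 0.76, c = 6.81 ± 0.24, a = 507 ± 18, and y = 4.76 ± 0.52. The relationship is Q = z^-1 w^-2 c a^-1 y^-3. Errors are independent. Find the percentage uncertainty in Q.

Each factor contributes (exponent × relative error)² to (δQ/Q)²:
  (-1·δz/z)² = (-1×0.104)² = 0.0109;  (-2·δw/w)² = (-2×0.0697)² = 0.0194;  (1·δc/c)² = (1×0.0352)² = 0.00124;  (-1·δa/a)² = (-1×0.0355)² = 0.00126;  (-3·δy/y)² = (-3×0.109)² = 0.107
δQ/Q = √(0.140) = 0.374

37.4%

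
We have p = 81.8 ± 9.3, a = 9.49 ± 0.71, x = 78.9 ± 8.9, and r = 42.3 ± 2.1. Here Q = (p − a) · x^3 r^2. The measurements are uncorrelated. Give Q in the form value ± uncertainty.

Let u = p − a = 72.3. δu = √(δp² + δa²) = √(86.5 + 0.504) = 9.33, so δu/u = 0.129.
Q is then a monomial in u, x, r:
δQ/Q = √((δu/u)² + (3·δx/x)² + (2·δr/r)²) = √(0.0166 + 0.115 + 0.00986) = 0.376
Q = 6.35e+10, so δQ = 0.376 × 6.35e+10 = 2.39e+10.

(6.35 ± 2.39) × 10^10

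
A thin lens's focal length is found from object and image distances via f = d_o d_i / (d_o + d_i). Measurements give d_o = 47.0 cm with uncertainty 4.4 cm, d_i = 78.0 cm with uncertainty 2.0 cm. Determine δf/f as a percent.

5.92%

∂f/∂d_o = (d_i/(d_o+d_i))² = 0.389;  ∂f/∂d_i = (d_o/(d_o+d_i))² = 0.141
δf = √((∂f/∂d_o · δd_o)² + (∂f/∂d_i · δd_i)²) = √(2.94 + 0.0799) = 1.74 cm
f = 29.3 cm, so δf/f = 1.74/29.3 = 0.0592.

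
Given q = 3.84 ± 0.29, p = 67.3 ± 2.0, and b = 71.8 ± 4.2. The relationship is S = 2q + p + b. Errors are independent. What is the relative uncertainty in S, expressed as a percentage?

3.19%

Each term contributes (cᵢ δxᵢ)² to (δS)²:
  (2·δq)² = 0.336;  (δp)² = 4.00;  (δb)² = 17.6
δS = √(22.0) = 4.69
S = 147, so δS/S = 4.69/147 = 0.0319.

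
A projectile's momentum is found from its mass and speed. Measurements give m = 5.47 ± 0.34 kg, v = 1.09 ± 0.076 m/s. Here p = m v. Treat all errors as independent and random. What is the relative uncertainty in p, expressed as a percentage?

9.34%

Each factor contributes (exponent × relative error)² to (δp/p)²:
  (1·δm/m)² = (1×0.0622)² = 0.00386;  (1·δv/v)² = (1×0.0697)² = 0.00486
δp/p = √(0.00873) = 0.0934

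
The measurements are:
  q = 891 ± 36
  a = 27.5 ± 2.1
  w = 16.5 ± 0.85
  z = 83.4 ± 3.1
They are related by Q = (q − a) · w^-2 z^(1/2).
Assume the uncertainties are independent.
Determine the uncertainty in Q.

3.26

Let u = q − a = 864. δu = √(δq² + δa²) = √(1300 + 4.41) = 36.1, so δu/u = 0.0418.
Q is then a monomial in u, w, z:
δQ/Q = √((δu/u)² + (-2·δw/w)² + (½·δz/z)²) = √(0.00174 + 0.0106 + 0.000345) = 0.113
Q = 29.0, so δQ = 0.113 × 29.0 = 3.26.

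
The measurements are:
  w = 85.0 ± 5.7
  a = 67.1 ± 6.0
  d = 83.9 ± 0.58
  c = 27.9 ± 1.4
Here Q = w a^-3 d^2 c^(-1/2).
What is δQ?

Products/powers → add relative errors in quadrature, weighted by exponent:
  (1·δw/w)² = (1×0.0671)² = 0.00450;  (-3·δa/a)² = (-3×0.0894)² = 0.0720;  (2·δd/d)² = (2×0.00691)² = 0.000191;  (−½·δc/c)² = (-0.5×0.0502)² = 0.000629
δQ/Q = √(0.0773) = 0.278
Q = 0.375, so δQ = 0.278 × 0.375 = 0.104.

0.104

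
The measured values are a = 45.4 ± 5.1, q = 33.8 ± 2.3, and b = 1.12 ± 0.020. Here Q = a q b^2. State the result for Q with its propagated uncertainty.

Each factor contributes (exponent × relative error)² to (δQ/Q)²:
  (1·δa/a)² = (1×0.112)² = 0.0126;  (1·δq/q)² = (1×0.0680)² = 0.00463;  (2·δb/b)² = (2×0.0179)² = 0.00128
δQ/Q = √(0.0185) = 0.136
Q = 1920, so δQ = 0.136 × 1920 = 262.

1920 ± 262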